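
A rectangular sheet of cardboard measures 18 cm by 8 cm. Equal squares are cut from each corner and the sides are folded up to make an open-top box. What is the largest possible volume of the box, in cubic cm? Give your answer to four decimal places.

With cut size x, the volume is V(x) = x(18 − 2x)(8 − 2x) for 0 < x < 4.
V'(x) = 12x^2 − 104x + 144. Setting V'(x) = 0 gives x ≈ 1.7299 (the root in (0, 4)).
V''(x) = 24x − 104 is negative there, so this is the maximum; V ≈ 114.2001.

114.2001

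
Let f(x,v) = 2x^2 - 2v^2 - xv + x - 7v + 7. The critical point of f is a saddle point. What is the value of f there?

∂f/∂x = 4x - v + 1 = 0 and ∂f/∂v = -x - 4v - 7 = 0, so (x, v) = (-11/17, -27/17).
The Hessian has f_{xx} = 4, f_{vv} = -4, f_{xv} = -1, giving D = -17 < 0, so the point is a saddle point.
f(-11/17, -27/17) = 208/17.

208/17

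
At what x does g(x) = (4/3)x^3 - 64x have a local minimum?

g'(x) = 4x^2 - 64. Setting g'(x) = 0 gives x ∈ {-4, 4}.
Second-derivative test with g''(x) = 8x: g''(-4) = -32 < 0 ⇒ local maximum; g''(4) = 32 > 0 ⇒ local minimum.
Thus g has its local minimum at x = 4, with value -512/3.

4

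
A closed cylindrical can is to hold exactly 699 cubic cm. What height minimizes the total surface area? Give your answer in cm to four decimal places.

9.6190

With radius r and height h, πr²h = 699 so h = 699/(πr²), and S(r) = 2πr² + 2πrh = 2πr² + 2·699/r.
S'(r) = 4πr − 2·699/r² = 0 ⇒ r³ = 699/(2π), so r ≈ 4.8095 and h = 2r ≈ 9.6190.
S''(r) = 4π + 4·699/r³ > 0, so this is the minimum; S ≈ 436.0129.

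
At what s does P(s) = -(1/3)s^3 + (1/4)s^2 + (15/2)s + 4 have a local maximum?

3

P'(s) = -s^2 + (1/2)s + 15/2. Setting P'(s) = 0 gives s ∈ {-5/2, 3}.
P''(s) = -2s + 1/2. P''(-5/2) = 11/2 > 0 ⇒ local minimum; P''(3) = -11/2 < 0 ⇒ local maximum.
Thus P has its local maximum at s = 3, with value 79/4.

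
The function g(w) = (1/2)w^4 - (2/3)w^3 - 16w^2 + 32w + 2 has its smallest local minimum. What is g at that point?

g'(w) = 2w^3 - 2w^2 - 32w + 32. Setting g'(w) = 0 gives w ∈ {-4, 1, 4}.
Second-derivative test with g''(w) = 6w^2 - 4w - 32: g''(-4) = 80 > 0 ⇒ local minimum; g''(1) = -30 < 0 ⇒ local maximum; g''(4) = 48 > 0 ⇒ local minimum.
Thus g has its smallest local minimum at w = -4, with value -634/3.

-634/3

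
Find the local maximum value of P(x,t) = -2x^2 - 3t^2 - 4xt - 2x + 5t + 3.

63/4

∂P/∂x = -4x - 4t - 2 = 0 and ∂P/∂t = -4x - 6t + 5 = 0, so (x, t) = (-4, 7/2).
The Hessian has P_{xx} = -4, P_{tt} = -6, P_{xt} = -4, giving D = 8 > 0 with P_{xx} < 0, so the point is a local maximum.
P(-4, 7/2) = 63/4.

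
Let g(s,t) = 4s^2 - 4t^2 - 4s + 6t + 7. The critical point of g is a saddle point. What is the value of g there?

33/4

∂g/∂s = 8s - 4 = 0 and ∂g/∂t = -8t + 6 = 0, so (s, t) = (1/2, 3/4).
The Hessian has g_{ss} = 8, g_{tt} = -8, g_{st} = 0, giving D = -64 < 0, so the point is a saddle point.
g(1/2, 3/4) = 33/4.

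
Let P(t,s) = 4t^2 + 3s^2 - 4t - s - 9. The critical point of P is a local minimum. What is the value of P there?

-121/12

∂P/∂t = 8t - 4 = 0 and ∂P/∂s = 6s - 1 = 0, so (t, s) = (1/2, 1/6).
The Hessian has P_{tt} = 8, P_{ss} = 6, P_{ts} = 0, giving D = 48 > 0 with P_{tt} > 0, so the point is a local minimum.
P(1/2, 1/6) = -121/12.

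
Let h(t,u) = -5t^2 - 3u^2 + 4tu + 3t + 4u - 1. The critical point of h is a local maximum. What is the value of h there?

111/44

∂h/∂t = -10t + 4u + 3 = 0 and ∂h/∂u = 4t - 6u + 4 = 0, so (t, u) = (17/22, 13/11).
The Hessian has h_{tt} = -10, h_{uu} = -6, h_{tu} = 4, giving D = 44 > 0 with h_{tt} < 0, so the point is a local maximum.
h(17/22, 13/11) = 111/44.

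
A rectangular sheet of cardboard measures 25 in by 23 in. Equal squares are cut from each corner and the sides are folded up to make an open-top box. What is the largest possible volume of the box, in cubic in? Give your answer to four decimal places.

With cut size x, the volume is V(x) = x(25 − 2x)(23 − 2x) for 0 < x < 11.5.
V'(x) = 12x^2 − 192x + 575. Setting V'(x) = 0 gives x ≈ 3.9896 (the root in (0, 11.5)).
V''(x) = 24x − 192 is negative there, so this is the maximum; V ≈ 1020.0052.

1020.0052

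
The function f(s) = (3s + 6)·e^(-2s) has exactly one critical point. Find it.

By the product rule, f'(s) = (-6s - 9)·e^(-2s). Since e^(-2s) > 0, the only critical point is s = -3/2.
f''(-3/2) has the same sign as -6 < 0, so this is a local maximum.
f(-3/2) = (3/2)·e^(3) ≈ 30.1283.

-3/2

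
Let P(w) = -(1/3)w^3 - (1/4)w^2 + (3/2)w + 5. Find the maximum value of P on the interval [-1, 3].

Differentiating, P'(w) = -w^2 - (1/2)w + 3/2; whose only zero in [-1, 3] is w = 1.
Candidates: P(-1) = 43/12; P(1) = 71/12; P(3) = -7/4.
Hence the absolute maximum is 71/12 at w = 1.

71/12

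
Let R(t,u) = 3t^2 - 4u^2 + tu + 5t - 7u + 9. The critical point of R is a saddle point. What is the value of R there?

523/49

∂R/∂t = 6t + u + 5 = 0 and ∂R/∂u = t - 8u - 7 = 0, so (t, u) = (-33/49, -47/49).
The Hessian has R_{tt} = 6, R_{uu} = -8, R_{tu} = 1, giving D = -49 < 0, so the point is a saddle point.
R(-33/49, -47/49) = 523/49.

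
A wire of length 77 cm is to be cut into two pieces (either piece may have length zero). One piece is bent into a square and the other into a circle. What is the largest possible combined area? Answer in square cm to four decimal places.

Let x be the length used for the square. Square side x/4; circle radius (77−x)/(2π).
A(x) = (x/4)² + π·((77−x)/(2π))² = x²/16 + (77−x)²/(4π) for 0 ≤ x ≤ 77. A'(x) = x/8 − (77−x)/(2π) = 0 gives x = 4·77/(π+4) ≈ 43.1276.
A'' > 0, so the interior critical point is a minimum; the maximum is at an endpoint. A(0) = 471.8148 and A(77) = 370.5625, so the largest area is 471.8148.

471.8148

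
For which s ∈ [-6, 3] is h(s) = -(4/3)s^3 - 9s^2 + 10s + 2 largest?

Differentiating, h'(s) = -4s^2 - 18s + 10; which vanishes at s = -5 and s = 1/2.
Evaluating at the critical points and endpoints: h(-6) = -94; h(-5) = -319/3; h(1/2) = 55/12; h(3) = -85.
The maximum over the interval is 55/12, attained at s = 1/2.

1/2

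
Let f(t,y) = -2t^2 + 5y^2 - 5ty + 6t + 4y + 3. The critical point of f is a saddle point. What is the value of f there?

∂f/∂t = -4t - 5y + 6 = 0 and ∂f/∂y = -5t + 10y + 4 = 0, so (t, y) = (16/13, 14/65).
The Hessian has f_{tt} = -4, f_{yy} = 10, f_{ty} = -5, giving D = -65 < 0, so the point is a saddle point.
f(16/13, 14/65) = 463/65.

463/65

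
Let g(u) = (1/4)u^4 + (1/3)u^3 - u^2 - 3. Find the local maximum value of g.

Critical points: g'(u) = u^3 + u^2 - 2u vanishes at u = -2, 0, 1.
g''(u) = 3u^2 + 2u - 2. g''(-2) = 6 > 0 ⇒ local minimum; g''(0) = -2 < 0 ⇒ local maximum; g''(1) = 3 > 0 ⇒ local minimum.
The local maximum is g(0) = -3.

-3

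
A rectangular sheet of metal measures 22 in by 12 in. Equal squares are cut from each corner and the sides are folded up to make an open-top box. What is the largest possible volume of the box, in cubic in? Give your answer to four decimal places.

With cut size x, the volume is V(x) = x(22 − 2x)(12 − 2x) for 0 < x < 6.
V'(x) = 12x^2 − 136x + 264. Setting V'(x) = 0 gives x ≈ 2.4869 (the root in (0, 6)).
V''(x) = 24x − 136 is negative there, so this is the maximum; V ≈ 297.5066.

297.5066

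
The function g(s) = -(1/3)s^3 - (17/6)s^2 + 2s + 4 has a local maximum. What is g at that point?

703/162

g'(s) = -s^2 - (17/3)s + 2. Setting g'(s) = 0 gives s ∈ {-6, 1/3}.
Since g''(s) = -2s - 17/3, we get g''(-6) = 19/3 > 0 ⇒ local minimum; g''(1/3) = -19/3 < 0 ⇒ local maximum.
So the local maximum value is g(1/3) = 703/162.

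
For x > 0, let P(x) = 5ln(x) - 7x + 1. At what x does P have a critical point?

P'(x) = 5/x − 7 = 0 gives x = 5/7.
P''(x) = -5/x², which is negative for x > 0, so this is a local maximum.
P(5/7) = 5·ln(5/7) - 5 + 1 ≈ -5.6824.

5/7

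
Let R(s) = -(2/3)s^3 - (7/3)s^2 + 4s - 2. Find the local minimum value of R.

R'(s) = -2s^2 - (14/3)s + 4 = 0 at s = -3, 2/3.
Second-derivative test with R''(s) = -4s - 14/3: R''(-3) = 22/3 > 0 ⇒ local minimum; R''(2/3) = -22/3 < 0 ⇒ local maximum.
The local minimum is R(-3) = -17.

-17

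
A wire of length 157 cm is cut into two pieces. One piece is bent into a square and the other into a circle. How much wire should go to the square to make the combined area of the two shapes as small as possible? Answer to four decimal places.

87.9356

Let x be the length used for the square. Square side x/4; circle radius (157−x)/(2π).
A(x) = (x/4)² + π·((157−x)/(2π))² = x²/16 + (157−x)²/(4π) for 0 ≤ x ≤ 157. A'(x) = x/8 − (157−x)/(2π) = 0 gives x = 4·157/(π+4) ≈ 87.9356.
A'' = 1/8 + 1/(2π) > 0, so this gives the minimum combined area; x ≈ 87.9356 cm to the square.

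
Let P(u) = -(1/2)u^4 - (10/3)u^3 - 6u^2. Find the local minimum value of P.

-16/3

Critical points: P'(u) = -2u^3 - 10u^2 - 12u vanishes at u = -3, -2, 0.
Second-derivative test with P''(u) = -6u^2 - 20u - 12: P''(-3) = -6 < 0 ⇒ local maximum; P''(-2) = 4 > 0 ⇒ local minimum; P''(0) = -12 < 0 ⇒ local maximum.
Thus P has its local minimum at u = -2, with value -16/3.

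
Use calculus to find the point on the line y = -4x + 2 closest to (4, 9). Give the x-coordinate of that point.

Minimize D(x)^2 = (x - 4)^2 + (-4x - 7)^2.
d/dx[D^2] = 2(x - 4) + 2·(-4)·(-4x - 7) = 0 ⇒ x = -24/17.
Then y = 130/17 and the distance is √(529/17) ≈ 5.5783.

-24/17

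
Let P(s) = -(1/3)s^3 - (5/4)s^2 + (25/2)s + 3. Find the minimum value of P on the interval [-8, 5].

Differentiating, P'(s) = -s^2 - (5/2)s + 25/2; which vanishes at s = -5 and s = 5/2.
Compare values at every candidate in [-8, 5]: P(-8) = -19/3, P(-5) = -589/12, P(5/2) = 1019/48, P(5) = -89/12.
The minimum over the interval is -589/12, attained at s = -5.

-589/12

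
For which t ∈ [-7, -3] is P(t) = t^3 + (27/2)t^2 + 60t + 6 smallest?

Differentiating, P'(t) = 3t^2 + 27t + 60; which vanishes at t = -5 and t = -4.
Candidates: P(-7) = -191/2,  P(-5) = -163/2,  P(-4) = -82,  P(-3) = -159/2.
Hence the absolute minimum is -191/2 at t = -7.

-7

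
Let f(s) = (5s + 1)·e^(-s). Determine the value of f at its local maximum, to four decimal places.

2.2466

f'(s) = 5·e^(-s) + (5s + 1)·(-1)·e^(-s) = (-5s + 4)·e^(-s). Since e^(-s) > 0, the only critical point is s = 4/5.
f''(4/5) has the same sign as -5 < 0, so this is a local maximum.
f(4/5) = (5)·e^(-4/5) ≈ 2.2466.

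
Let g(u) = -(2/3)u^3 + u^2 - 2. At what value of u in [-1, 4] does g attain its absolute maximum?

The derivative is -2u^2 + 2u, which vanishes at u = 0 and u = 1.
Candidates: g(-1) = -1/3, g(0) = -2, g(1) = -5/3, g(4) = -86/3.
The maximum over the interval is -1/3, attained at u = -1.

-1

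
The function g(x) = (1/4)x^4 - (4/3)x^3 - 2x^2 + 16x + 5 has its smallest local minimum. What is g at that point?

g'(x) = x^3 - 4x^2 - 4x + 16. Setting g'(x) = 0 gives x ∈ {-2, 2, 4}.
Since g''(x) = 3x^2 - 8x - 4, we get g''(-2) = 24 > 0 ⇒ local minimum; g''(2) = -8 < 0 ⇒ local maximum; g''(4) = 12 > 0 ⇒ local minimum.
Thus g has its smallest local minimum at x = -2, with value -61/3.

-61/3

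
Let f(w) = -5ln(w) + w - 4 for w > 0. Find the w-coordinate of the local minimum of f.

5

f'(w) = -5/w + 1 = 0 gives w = 5.
f''(w) = 5/w², which is positive for w > 0, so this is a local minimum.
f(5) = -5·ln(5) + 5 - 4 ≈ -7.0472.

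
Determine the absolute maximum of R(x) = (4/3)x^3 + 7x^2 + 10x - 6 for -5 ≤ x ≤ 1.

The derivative is 4x^2 + 14x + 10, which vanishes at x = -5/2 and x = -1.
Compare values at every candidate in [-5, 1]: R(-5) = -143/3, R(-5/2) = -97/12, R(-1) = -31/3, R(1) = 37/3.
Hence the absolute maximum is 37/3 at x = 1.

37/3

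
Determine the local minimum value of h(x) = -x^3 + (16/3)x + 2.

Critical points: h'(x) = -3x^2 + 16/3 vanishes at x = -4/3, 4/3.
Second-derivative test with h''(x) = -6x: h''(-4/3) = 8 > 0 ⇒ local minimum; h''(4/3) = -8 < 0 ⇒ local maximum.
So the local minimum value is h(-4/3) = -74/27.

-74/27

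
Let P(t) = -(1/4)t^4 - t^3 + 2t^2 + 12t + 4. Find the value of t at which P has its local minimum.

P'(t) = -t^3 - 3t^2 + 4t + 12 = 0 at t = -3, -2, 2.
Second-derivative test with P''(t) = -3t^2 - 6t + 4: P''(-3) = -5 < 0 ⇒ local maximum; P''(-2) = 4 > 0 ⇒ local minimum; P''(2) = -20 < 0 ⇒ local maximum.
So the local minimum value is P(-2) = -8.

-2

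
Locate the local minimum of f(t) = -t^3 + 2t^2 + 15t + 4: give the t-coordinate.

-5/3

f'(t) = -3t^2 + 4t + 15. Setting f'(t) = 0 gives t ∈ {-5/3, 3}.
Since f''(t) = -6t + 4, we get f''(-5/3) = 14 > 0 ⇒ local minimum; f''(3) = -14 < 0 ⇒ local maximum.
The local minimum is f(-5/3) = -292/27.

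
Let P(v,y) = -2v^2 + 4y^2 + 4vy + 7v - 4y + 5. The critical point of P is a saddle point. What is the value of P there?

∂P/∂v = -4v + 4y + 7 = 0 and ∂P/∂y = 4v + 8y - 4 = 0, so (v, y) = (3/2, -1/4).
The Hessian has P_{vv} = -4, P_{yy} = 8, P_{vy} = 4, giving D = -48 < 0, so the point is a saddle point.
P(3/2, -1/4) = 43/4.

43/4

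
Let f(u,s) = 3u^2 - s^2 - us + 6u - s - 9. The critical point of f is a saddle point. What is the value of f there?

∂f/∂u = 6u - s + 6 = 0 and ∂f/∂s = -u - 2s - 1 = 0, so (u, s) = (-1, 0).
The Hessian has f_{uu} = 6, f_{ss} = -2, f_{us} = -1, giving D = -13 < 0, so the point is a saddle point.
f(-1, 0) = -12.

-12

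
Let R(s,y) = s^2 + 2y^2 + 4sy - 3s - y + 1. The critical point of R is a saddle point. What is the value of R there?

∂R/∂s = 2s + 4y - 3 = 0 and ∂R/∂y = 4s + 4y - 1 = 0, so (s, y) = (-1, 5/4).
The Hessian has R_{ss} = 2, R_{yy} = 4, R_{sy} = 4, giving D = -8 < 0, so the point is a saddle point.
R(-1, 5/4) = 15/8.

15/8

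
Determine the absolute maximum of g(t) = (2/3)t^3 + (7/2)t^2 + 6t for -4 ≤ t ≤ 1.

The derivative is 2t^2 + 7t + 6, which vanishes at t = -2 and t = -3/2.
Candidates: g(-4) = -32/3, g(-2) = -10/3, g(-3/2) = -27/8, g(1) = 61/6.
The maximum over the interval is 61/6, attained at t = 1.

61/6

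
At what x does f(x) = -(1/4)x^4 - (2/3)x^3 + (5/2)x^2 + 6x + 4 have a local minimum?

f'(x) = -x^3 - 2x^2 + 5x + 6. Setting f'(x) = 0 gives x ∈ {-3, -1, 2}.
f''(x) = -3x^2 - 4x + 5. f''(-3) = -10 < 0 ⇒ local maximum; f''(-1) = 6 > 0 ⇒ local minimum; f''(2) = -15 < 0 ⇒ local maximum.
The local minimum is f(-1) = 11/12.

-1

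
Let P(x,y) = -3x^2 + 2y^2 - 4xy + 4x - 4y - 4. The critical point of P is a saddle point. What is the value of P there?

∂P/∂x = -6x - 4y + 4 = 0 and ∂P/∂y = -4x + 4y - 4 = 0, so (x, y) = (0, 1).
The Hessian has P_{xx} = -6, P_{yy} = 4, P_{xy} = -4, giving D = -40 < 0, so the point is a saddle point.
P(0, 1) = -6.

-6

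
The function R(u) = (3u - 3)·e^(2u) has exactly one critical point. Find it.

1/2

By the product rule, R'(u) = (6u - 3)·e^(2u). Since e^(2u) > 0, the only critical point is u = 1/2.
R''(1/2) has the same sign as 6 > 0, so this is a local minimum.
R(1/2) = (-3/2)·e^(1) ≈ -4.0774.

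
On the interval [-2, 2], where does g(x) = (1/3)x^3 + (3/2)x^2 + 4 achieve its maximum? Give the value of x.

Differentiating, g'(x) = x^2 + 3x; whose only zero in [-2, 2] is x = 0.
Evaluating at the critical points and endpoints: g(-2) = 22/3, g(0) = 4, g(2) = 38/3.
The maximum over the interval is 38/3, attained at x = 2.

2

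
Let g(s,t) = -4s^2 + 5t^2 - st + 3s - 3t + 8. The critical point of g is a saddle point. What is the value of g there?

∂g/∂s = -8s - t + 3 = 0 and ∂g/∂t = -s + 10t - 3 = 0, so (s, t) = (1/3, 1/3).
The Hessian has g_{ss} = -8, g_{tt} = 10, g_{st} = -1, giving D = -81 < 0, so the point is a saddle point.
g(1/3, 1/3) = 8.

8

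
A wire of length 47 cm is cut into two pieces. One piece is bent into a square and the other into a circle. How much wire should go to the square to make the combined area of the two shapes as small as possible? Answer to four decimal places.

26.3247

Let x be the length used for the square. Square side x/4; circle radius (47−x)/(2π).
A(x) = (x/4)² + π·((47−x)/(2π))² = x²/16 + (47−x)²/(4π) for 0 ≤ x ≤ 47. A'(x) = x/8 − (47−x)/(2π) = 0 gives x = 4·47/(π+4) ≈ 26.3247.
A'' = 1/8 + 1/(2π) > 0, so this gives the minimum combined area; x ≈ 26.3247 cm to the square.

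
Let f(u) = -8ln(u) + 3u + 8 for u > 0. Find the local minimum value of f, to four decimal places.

8.1534

f'(u) = -8/u + 3 = 0 gives u = 8/3.
f''(u) = 8/u², which is positive for u > 0, so this is a local minimum.
f(8/3) = -8·ln(8/3) + 8 + 8 ≈ 8.1534.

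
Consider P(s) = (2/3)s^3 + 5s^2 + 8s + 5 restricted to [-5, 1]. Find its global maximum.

56/3

The derivative is 2s^2 + 10s + 8, which vanishes at s = -4 and s = -1.
Candidates: P(-5) = 20/3, P(-4) = 31/3, P(-1) = 4/3, P(1) = 56/3.
The maximum over the interval is 56/3, attained at s = 1.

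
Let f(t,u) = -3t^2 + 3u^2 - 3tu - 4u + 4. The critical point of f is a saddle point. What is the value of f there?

∂f/∂t = -6t - 3u = 0 and ∂f/∂u = -3t + 6u - 4 = 0, so (t, u) = (-4/15, 8/15).
The Hessian has f_{tt} = -6, f_{uu} = 6, f_{tu} = -3, giving D = -45 < 0, so the point is a saddle point.
f(-4/15, 8/15) = 44/15.

44/15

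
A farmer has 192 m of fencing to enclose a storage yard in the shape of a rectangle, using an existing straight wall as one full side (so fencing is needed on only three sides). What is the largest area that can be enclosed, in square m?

Let the sides perpendicular to the wall have length x and the parallel side y, so 2x + y = 192 and the area is A = xy = x(192 − 2x).
A'(x) = 192 − 4x = 0 gives x = 48, and A''(x) = −4 < 0 confirms a maximum.
Then y = 192 − 2·48 = 96 and A = 4608.

4608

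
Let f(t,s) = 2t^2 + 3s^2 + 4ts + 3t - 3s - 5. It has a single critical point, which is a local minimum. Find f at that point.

-121/8

∂f/∂t = 4t + 4s + 3 = 0 and ∂f/∂s = 4t + 6s - 3 = 0, so (t, s) = (-15/4, 3).
The Hessian has f_{tt} = 4, f_{ss} = 6, f_{ts} = 4, giving D = 8 > 0 with f_{tt} > 0, so the point is a local minimum.
f(-15/4, 3) = -121/8.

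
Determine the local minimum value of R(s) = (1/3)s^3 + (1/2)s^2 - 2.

R'(s) = s^2 + s. Setting R'(s) = 0 gives s ∈ {-1, 0}.
R''(s) = 2s + 1. R''(-1) = -1 < 0 ⇒ local maximum; R''(0) = 1 > 0 ⇒ local minimum.
The local minimum is R(0) = -2.

-2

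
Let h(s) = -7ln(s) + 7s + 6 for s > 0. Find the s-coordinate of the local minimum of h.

h'(s) = -7/s + 7 = 0 gives s = 1.
h''(s) = 7/s², which is positive for s > 0, so this is a local minimum.
h(1) = -7·ln(1) + 7 + 6 ≈ 13.0000.

1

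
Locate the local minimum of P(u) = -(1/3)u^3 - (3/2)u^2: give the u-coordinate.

P'(u) = -u^2 - 3u. Setting P'(u) = 0 gives u ∈ {-3, 0}.
Second-derivative test with P''(u) = -2u - 3: P''(-3) = 3 > 0 ⇒ local minimum; P''(0) = -3 < 0 ⇒ local maximum.
The local minimum is P(-3) = -9/2.

-3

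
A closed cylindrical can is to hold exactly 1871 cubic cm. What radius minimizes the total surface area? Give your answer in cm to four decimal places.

With radius r and height h, πr²h = 1871 so h = 1871/(πr²), and S(r) = 2πr² + 2πrh = 2πr² + 2·1871/r.
S'(r) = 4πr − 2·1871/r² = 0 ⇒ r³ = 1871/(2π), so r ≈ 6.6778 and h = 2r ≈ 13.3555.
S''(r) = 4π + 4·1871/r³ > 0, so this is the minimum; S ≈ 840.5504.

6.6778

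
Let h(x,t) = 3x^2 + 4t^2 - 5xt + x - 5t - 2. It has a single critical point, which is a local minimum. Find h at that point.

∂h/∂x = 6x - 5t + 1 = 0 and ∂h/∂t = -5x + 8t - 5 = 0, so (x, t) = (17/23, 25/23).
The Hessian has h_{xx} = 6, h_{tt} = 8, h_{xt} = -5, giving D = 23 > 0 with h_{xx} > 0, so the point is a local minimum.
h(17/23, 25/23) = -100/23.

-100/23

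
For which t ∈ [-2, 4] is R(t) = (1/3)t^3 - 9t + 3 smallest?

The derivative is t^2 - 9, whose only zero in [-2, 4] is t = 3.
Candidates: R(-2) = 55/3; R(3) = -15; R(4) = -35/3.
So the minimum is R(3) = -15.

3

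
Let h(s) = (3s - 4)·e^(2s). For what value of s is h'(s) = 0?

5/6

h'(s) = 3·e^(2s) + (3s - 4)·2·e^(2s) = (6s - 5)·e^(2s). Since e^(2s) > 0, the only critical point is s = 5/6.
h''(5/6) has the same sign as 6 > 0, so this is a local minimum.
h(5/6) = (-3/2)·e^(5/3) ≈ -7.9417.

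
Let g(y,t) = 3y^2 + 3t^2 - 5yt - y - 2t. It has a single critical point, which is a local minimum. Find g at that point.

-25/11

∂g/∂y = 6y - 5t - 1 = 0 and ∂g/∂t = -5y + 6t - 2 = 0, so (y, t) = (16/11, 17/11).
The Hessian has g_{yy} = 6, g_{tt} = 6, g_{yt} = -5, giving D = 11 > 0 with g_{yy} > 0, so the point is a local minimum.
g(16/11, 17/11) = -25/11.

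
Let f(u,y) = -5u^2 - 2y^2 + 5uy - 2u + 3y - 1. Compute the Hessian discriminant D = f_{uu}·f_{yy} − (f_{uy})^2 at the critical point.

∂f/∂u = -10u + 5y - 2 = 0 and ∂f/∂y = 5u - 4y + 3 = 0, so (u, y) = (7/15, 4/3).
The Hessian has f_{uu} = -10, f_{yy} = -4, f_{uy} = 5, giving D = 15 > 0 with f_{uu} < 0, so the point is a local maximum.
D = (-10)·(-4) − (5)^2 = 15.

15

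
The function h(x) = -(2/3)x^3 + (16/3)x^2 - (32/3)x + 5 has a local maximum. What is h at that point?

5

h'(x) = -2x^2 + (32/3)x - 32/3. Setting h'(x) = 0 gives x ∈ {4/3, 4}.
Since h''(x) = -4x + 32/3, we get h''(4/3) = 16/3 > 0 ⇒ local minimum; h''(4) = -16/3 < 0 ⇒ local maximum.
The local maximum is h(4) = 5.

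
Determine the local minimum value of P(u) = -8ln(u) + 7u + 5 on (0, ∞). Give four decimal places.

11.9317

P'(u) = -8/u + 7 = 0 gives u = 8/7.
P''(u) = 8/u², which is positive for u > 0, so this is a local minimum.
P(8/7) = -8·ln(8/7) + 8 + 5 ≈ 11.9317.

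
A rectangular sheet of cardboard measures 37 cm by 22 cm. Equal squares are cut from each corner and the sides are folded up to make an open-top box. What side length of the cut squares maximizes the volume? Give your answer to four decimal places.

With cut size x, the volume is V(x) = x(37 − 2x)(22 − 2x) for 0 < x < 11.
V'(x) = 12x^2 − 236x + 814. Setting V'(x) = 0 gives x ≈ 4.4611 (the root in (0, 11)).
V''(x) = 24x − 236 is negative there, so this is the maximum; V ≈ 1638.0974.

4.4611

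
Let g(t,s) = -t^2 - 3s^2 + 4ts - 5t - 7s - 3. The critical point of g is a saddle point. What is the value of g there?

-69

∂g/∂t = -2t + 4s - 5 = 0 and ∂g/∂s = 4t - 6s - 7 = 0, so (t, s) = (29/2, 17/2).
The Hessian has g_{tt} = -2, g_{ss} = -6, g_{ts} = 4, giving D = -4 < 0, so the point is a saddle point.
g(29/2, 17/2) = -69.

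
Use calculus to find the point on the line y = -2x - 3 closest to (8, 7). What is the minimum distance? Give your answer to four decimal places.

11.6276

Minimize D(x)^2 = (x - 8)^2 + (-2x - 10)^2.
d/dx[D^2] = 2(x - 8) + 2·(-2)·(-2x - 10) = 0 ⇒ x = -12/5.
Then y = 9/5 and the distance is √(676/5) ≈ 11.6276.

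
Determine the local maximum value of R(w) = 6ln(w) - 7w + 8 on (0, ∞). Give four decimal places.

1.0751

R'(w) = 6/w − 7 = 0 gives w = 6/7.
R''(w) = -6/w², which is negative for w > 0, so this is a local maximum.
R(6/7) = 6·ln(6/7) - 6 + 8 ≈ 1.0751.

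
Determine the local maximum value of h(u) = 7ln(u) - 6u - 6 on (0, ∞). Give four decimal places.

h'(u) = 7/u − 6 = 0 gives u = 7/6.
h''(u) = -7/u², which is negative for u > 0, so this is a local maximum.
h(7/6) = 7·ln(7/6) - 7 - 6 ≈ -11.9209.

-11.9209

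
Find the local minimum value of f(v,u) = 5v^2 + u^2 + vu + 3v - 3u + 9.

108/19

∂f/∂v = 10v + u + 3 = 0 and ∂f/∂u = v + 2u - 3 = 0, so (v, u) = (-9/19, 33/19).
The Hessian has f_{vv} = 10, f_{uu} = 2, f_{vu} = 1, giving D = 19 > 0 with f_{vv} > 0, so the point is a local minimum.
f(-9/19, 33/19) = 108/19.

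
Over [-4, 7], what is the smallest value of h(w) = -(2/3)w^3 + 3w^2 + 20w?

-68/3

Differentiating, h'(w) = -2w^2 + 6w + 20; which vanishes at w = -2 and w = 5.
Candidates: h(-4) = 32/3, h(-2) = -68/3, h(5) = 275/3, h(7) = 175/3.
Hence the absolute minimum is -68/3 at w = -2.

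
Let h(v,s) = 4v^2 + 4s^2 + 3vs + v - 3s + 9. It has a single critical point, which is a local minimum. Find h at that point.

∂h/∂v = 8v + 3s + 1 = 0 and ∂h/∂s = 3v + 8s - 3 = 0, so (v, s) = (-17/55, 27/55).
The Hessian has h_{vv} = 8, h_{ss} = 8, h_{vs} = 3, giving D = 55 > 0 with h_{vv} > 0, so the point is a local minimum.
h(-17/55, 27/55) = 446/55.

446/55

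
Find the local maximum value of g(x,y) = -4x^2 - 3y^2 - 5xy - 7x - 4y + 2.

∂g/∂x = -8x - 5y - 7 = 0 and ∂g/∂y = -5x - 6y - 4 = 0, so (x, y) = (-22/23, 3/23).
The Hessian has g_{xx} = -8, g_{yy} = -6, g_{xy} = -5, giving D = 23 > 0 with g_{xx} < 0, so the point is a local maximum.
g(-22/23, 3/23) = 117/23.

117/23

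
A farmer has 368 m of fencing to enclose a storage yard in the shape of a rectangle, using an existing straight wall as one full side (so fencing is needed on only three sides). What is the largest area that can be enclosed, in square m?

16928

Let the sides perpendicular to the wall have length x and the parallel side y, so 2x + y = 368 and the area is A = xy = x(368 − 2x).
A'(x) = 368 − 4x = 0 gives x = 92, and A''(x) = −4 < 0 confirms a maximum.
Then y = 368 − 2·92 = 184 and A = 16928.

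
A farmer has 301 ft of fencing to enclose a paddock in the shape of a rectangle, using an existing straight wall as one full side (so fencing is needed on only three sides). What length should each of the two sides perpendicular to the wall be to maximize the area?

Let the sides perpendicular to the wall have length x and the parallel side y, so 2x + y = 301 and the area is A = xy = x(301 − 2x).
A'(x) = 301 − 4x = 0 gives x = 301/4, and A''(x) = −4 < 0 confirms a maximum.
Then y = 301 − 2·301/4 = 301/2 and A = 90601/8.

301/4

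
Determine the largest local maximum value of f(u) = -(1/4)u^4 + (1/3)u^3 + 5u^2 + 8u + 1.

211/3

Critical points: f'(u) = -u^3 + u^2 + 10u + 8 vanishes at u = -2, -1, 4.
Second-derivative test with f''(u) = -3u^2 + 2u + 10: f''(-2) = -6 < 0 ⇒ local maximum; f''(-1) = 5 > 0 ⇒ local minimum; f''(4) = -30 < 0 ⇒ local maximum.
Thus f has its largest local maximum at u = 4, with value 211/3.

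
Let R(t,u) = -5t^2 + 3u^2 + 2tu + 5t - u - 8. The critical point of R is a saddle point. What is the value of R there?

-27/4

∂R/∂t = -10t + 2u + 5 = 0 and ∂R/∂u = 2t + 6u - 1 = 0, so (t, u) = (1/2, 0).
The Hessian has R_{tt} = -10, R_{uu} = 6, R_{tu} = 2, giving D = -64 < 0, so the point is a saddle point.
R(1/2, 0) = -27/4.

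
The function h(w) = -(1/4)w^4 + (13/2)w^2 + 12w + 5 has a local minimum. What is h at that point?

-3/4

h'(w) = -w^3 + 13w + 12 = 0 at w = -3, -1, 4.
Second-derivative test with h''(w) = -3w^2 + 13: h''(-3) = -14 < 0 ⇒ local maximum; h''(-1) = 10 > 0 ⇒ local minimum; h''(4) = -35 < 0 ⇒ local maximum.
So the local minimum value is h(-1) = -3/4.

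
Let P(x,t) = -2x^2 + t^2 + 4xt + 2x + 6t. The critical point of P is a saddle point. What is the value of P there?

∂P/∂x = -4x + 4t + 2 = 0 and ∂P/∂t = 4x + 2t + 6 = 0, so (x, t) = (-5/6, -4/3).
The Hessian has P_{xx} = -4, P_{tt} = 2, P_{xt} = 4, giving D = -24 < 0, so the point is a saddle point.
P(-5/6, -4/3) = -29/6.

-29/6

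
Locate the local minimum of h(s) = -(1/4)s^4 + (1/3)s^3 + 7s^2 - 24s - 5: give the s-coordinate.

h'(s) = -s^3 + s^2 + 14s - 24. Setting h'(s) = 0 gives s ∈ {-4, 2, 3}.
Second-derivative test with h''(s) = -3s^2 + 2s + 14: h''(-4) = -42 < 0 ⇒ local maximum; h''(2) = 6 > 0 ⇒ local minimum; h''(3) = -7 < 0 ⇒ local maximum.
Thus h has its local minimum at s = 2, with value -79/3.

2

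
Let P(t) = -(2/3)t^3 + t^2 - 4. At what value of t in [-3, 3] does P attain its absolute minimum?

Differentiating, P'(t) = -2t^2 + 2t; which vanishes at t = 0 and t = 1.
Candidates: P(-3) = 23,  P(0) = -4,  P(1) = -11/3,  P(3) = -13.
Hence the absolute minimum is -13 at t = 3.

3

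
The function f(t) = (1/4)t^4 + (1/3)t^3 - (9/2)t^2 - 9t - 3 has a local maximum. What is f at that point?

17/12

f'(t) = t^3 + t^2 - 9t - 9. Setting f'(t) = 0 gives t ∈ {-3, -1, 3}.
f''(t) = 3t^2 + 2t - 9. f''(-3) = 12 > 0 ⇒ local minimum; f''(-1) = -8 < 0 ⇒ local maximum; f''(3) = 24 > 0 ⇒ local minimum.
Thus f has its local maximum at t = -1, with value 17/12.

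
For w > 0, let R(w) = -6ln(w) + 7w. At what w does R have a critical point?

R'(w) = -6/w + 7 = 0 gives w = 6/7.
R''(w) = 6/w², which is positive for w > 0, so this is a local minimum.
R(6/7) = -6·ln(6/7) + 6 ≈ 6.9249.

6/7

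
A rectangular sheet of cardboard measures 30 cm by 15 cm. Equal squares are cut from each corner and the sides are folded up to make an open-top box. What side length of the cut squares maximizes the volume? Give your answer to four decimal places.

3.1699

With cut size x, the volume is V(x) = x(30 − 2x)(15 − 2x) for 0 < x < 7.5.
V'(x) = 12x^2 − 180x + 450. Setting V'(x) = 0 gives x ≈ 3.1699 (the root in (0, 7.5)).
V''(x) = 24x − 180 is negative there, so this is the maximum; V ≈ 649.5191.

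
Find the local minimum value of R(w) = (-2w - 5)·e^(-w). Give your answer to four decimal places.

-8.9634

By the product rule, R'(w) = (2w + 3)·e^(-w). Since e^(-w) > 0, the only critical point is w = -3/2.
R''(-3/2) has the same sign as 2 > 0, so this is a local minimum.
R(-3/2) = (-2)·e^(3/2) ≈ -8.9634.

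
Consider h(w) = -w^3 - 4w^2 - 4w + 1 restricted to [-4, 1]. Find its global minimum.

h'(w) = -3w^2 - 8w - 4, which vanishes at w = -2 and w = -2/3.
Candidates: h(-4) = 17, h(-2) = 1, h(-2/3) = 59/27, h(1) = -8.
The minimum over the interval is -8, attained at w = 1.

-8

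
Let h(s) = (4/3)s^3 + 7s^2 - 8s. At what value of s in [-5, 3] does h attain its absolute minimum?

The derivative is 4s^2 + 14s - 8, which vanishes at s = -4 and s = 1/2.
Compare values at every candidate in [-5, 3]: h(-5) = 145/3; h(-4) = 176/3; h(1/2) = -25/12; h(3) = 75.
So the minimum is h(1/2) = -25/12.

1/2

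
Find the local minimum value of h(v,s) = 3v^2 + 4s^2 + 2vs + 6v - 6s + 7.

-4/11

∂h/∂v = 6v + 2s + 6 = 0 and ∂h/∂s = 2v + 8s - 6 = 0, so (v, s) = (-15/11, 12/11).
The Hessian has h_{vv} = 6, h_{ss} = 8, h_{vs} = 2, giving D = 44 > 0 with h_{vv} > 0, so the point is a local minimum.
h(-15/11, 12/11) = -4/11.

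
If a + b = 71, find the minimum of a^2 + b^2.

With a + b = 71, a^2 + b^2 = a^2 + (71 − a)^2.
The derivative 2a − 2(71 − a) = 4a − 142 vanishes at a = 71/2; second derivative 4 > 0, a minimum.
The minimum is 2·(71/2)^2 = 5041/2.

5041/2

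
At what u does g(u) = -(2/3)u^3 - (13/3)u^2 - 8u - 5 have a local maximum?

-4/3

g'(u) = -2u^2 - (26/3)u - 8. Setting g'(u) = 0 gives u ∈ {-3, -4/3}.
Second-derivative test with g''(u) = -4u - 26/3: g''(-3) = 10/3 > 0 ⇒ local minimum; g''(-4/3) = -10/3 < 0 ⇒ local maximum.
The local maximum is g(-4/3) = -37/81.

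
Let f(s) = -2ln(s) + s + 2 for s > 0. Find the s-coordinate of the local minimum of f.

f'(s) = -2/s + 1 = 0 gives s = 2.
f''(s) = 2/s², which is positive for s > 0, so this is a local minimum.
f(2) = -2·ln(2) + 2 + 2 ≈ 2.6137.

2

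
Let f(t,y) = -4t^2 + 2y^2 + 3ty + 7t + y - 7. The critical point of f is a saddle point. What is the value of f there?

-214/41

∂f/∂t = -8t + 3y + 7 = 0 and ∂f/∂y = 3t + 4y + 1 = 0, so (t, y) = (25/41, -29/41).
The Hessian has f_{tt} = -8, f_{yy} = 4, f_{ty} = 3, giving D = -41 < 0, so the point is a saddle point.
f(25/41, -29/41) = -214/41.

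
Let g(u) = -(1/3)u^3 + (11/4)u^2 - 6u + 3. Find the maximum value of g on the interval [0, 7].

3

g'(u) = -u^2 + (11/2)u - 6, which vanishes at u = 3/2 and u = 4.
Compare values at every candidate in [0, 7]: g(0) = 3,  g(3/2) = -15/16,  g(4) = 5/3,  g(7) = -223/12.
Hence the absolute maximum is 3 at u = 0.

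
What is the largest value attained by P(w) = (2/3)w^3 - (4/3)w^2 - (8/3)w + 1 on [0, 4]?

P'(w) = 2w^2 - (8/3)w - 8/3, whose only zero in [0, 4] is w = 2.
Candidates: P(0) = 1, P(2) = -13/3, P(4) = 35/3.
Hence the absolute maximum is 35/3 at w = 4.

35/3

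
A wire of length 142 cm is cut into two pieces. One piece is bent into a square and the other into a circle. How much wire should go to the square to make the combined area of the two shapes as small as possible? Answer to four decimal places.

Let x be the length used for the square. Square side x/4; circle radius (142−x)/(2π).
A(x) = (x/4)² + π·((142−x)/(2π))² = x²/16 + (142−x)²/(4π) for 0 ≤ x ≤ 142. A'(x) = x/8 − (142−x)/(2π) = 0 gives x = 4·142/(π+4) ≈ 79.5341.
A'' = 1/8 + 1/(2π) > 0, so this gives the minimum combined area; x ≈ 79.5341 cm to the square.

79.5341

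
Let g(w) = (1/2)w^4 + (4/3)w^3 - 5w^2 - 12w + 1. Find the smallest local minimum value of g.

Critical points: g'(w) = 2w^3 + 4w^2 - 10w - 12 vanishes at w = -3, -1, 2.
Since g''(w) = 6w^2 + 8w - 10, we get g''(-3) = 20 > 0 ⇒ local minimum; g''(-1) = -12 < 0 ⇒ local maximum; g''(2) = 30 > 0 ⇒ local minimum.
Thus g has its smallest local minimum at w = 2, with value -73/3.

-73/3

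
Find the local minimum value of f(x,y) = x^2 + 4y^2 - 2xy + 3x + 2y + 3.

∂f/∂x = 2x - 2y + 3 = 0 and ∂f/∂y = -2x + 8y + 2 = 0, so (x, y) = (-7/3, -5/6).
The Hessian has f_{xx} = 2, f_{yy} = 8, f_{xy} = -2, giving D = 12 > 0 with f_{xx} > 0, so the point is a local minimum.
f(-7/3, -5/6) = -4/3.

-4/3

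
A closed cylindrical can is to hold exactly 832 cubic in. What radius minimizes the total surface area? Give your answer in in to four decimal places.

With radius r and height h, πr²h = 832 so h = 832/(πr²), and S(r) = 2πr² + 2πrh = 2πr² + 2·832/r.
S'(r) = 4πr − 2·832/r² = 0 ⇒ r³ = 832/(2π), so r ≈ 5.0970 and h = 2r ≈ 10.1940.
S''(r) = 4π + 4·832/r³ > 0, so this is the minimum; S ≈ 489.7000.

5.0970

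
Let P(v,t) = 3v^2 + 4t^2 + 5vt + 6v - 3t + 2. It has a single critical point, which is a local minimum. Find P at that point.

∂P/∂v = 6v + 5t + 6 = 0 and ∂P/∂t = 5v + 8t - 3 = 0, so (v, t) = (-63/23, 48/23).
The Hessian has P_{vv} = 6, P_{tt} = 8, P_{vt} = 5, giving D = 23 > 0 with P_{vv} > 0, so the point is a local minimum.
P(-63/23, 48/23) = -215/23.

-215/23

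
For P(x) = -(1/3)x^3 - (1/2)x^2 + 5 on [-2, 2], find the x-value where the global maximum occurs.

P'(x) = -x^2 - x, which vanishes at x = -1 and x = 0.
Candidates: P(-2) = 17/3; P(-1) = 29/6; P(0) = 5; P(2) = 1/3.
So the maximum is P(-2) = 17/3.

-2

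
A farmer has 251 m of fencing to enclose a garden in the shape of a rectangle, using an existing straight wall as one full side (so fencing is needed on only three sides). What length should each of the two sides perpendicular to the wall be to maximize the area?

251/4

Let the sides perpendicular to the wall have length x and the parallel side y, so 2x + y = 251 and the area is A = xy = x(251 − 2x).
A'(x) = 251 − 4x = 0 gives x = 251/4, and A''(x) = −4 < 0 confirms a maximum.
Then y = 251 − 2·251/4 = 251/2 and A = 63001/8.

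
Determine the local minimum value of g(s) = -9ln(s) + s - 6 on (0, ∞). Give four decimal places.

g'(s) = -9/s + 1 = 0 gives s = 9.
g''(s) = 9/s², which is positive for s > 0, so this is a local minimum.
g(9) = -9·ln(9) + 9 - 6 ≈ -16.7750.

-16.7750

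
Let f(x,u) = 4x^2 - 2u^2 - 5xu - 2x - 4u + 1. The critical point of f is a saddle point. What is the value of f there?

∂f/∂x = 8x - 5u - 2 = 0 and ∂f/∂u = -5x - 4u - 4 = 0, so (x, u) = (-4/19, -14/19).
The Hessian has f_{xx} = 8, f_{uu} = -4, f_{xu} = -5, giving D = -57 < 0, so the point is a saddle point.
f(-4/19, -14/19) = 51/19.

51/19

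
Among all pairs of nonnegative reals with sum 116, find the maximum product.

With x + y = 116, the product is P(x) = x(116 − x).
P'(x) = 116 − 2x = 0 gives x = 58; P'' = −2 < 0, so this is the maximum.
P = 58·58 = 3364.

3364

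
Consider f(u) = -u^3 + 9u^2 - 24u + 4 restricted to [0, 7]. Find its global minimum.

The derivative is -3u^2 + 18u - 24, which vanishes at u = 2 and u = 4.
Compare values at every candidate in [0, 7]: f(0) = 4; f(2) = -16; f(4) = -12; f(7) = -66.
The minimum over the interval is -66, attained at u = 7.

-66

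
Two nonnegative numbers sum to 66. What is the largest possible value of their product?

With x + y = 66, the product is P(x) = x(66 − x).
P'(x) = 66 − 2x = 0 gives x = 33; P'' = −2 < 0, so this is the maximum.
P = 33·33 = 1089.

1089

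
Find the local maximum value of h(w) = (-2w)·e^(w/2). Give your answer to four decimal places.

1.4715

By the product rule, h'(w) = (-w - 2)·e^(w/2). Since e^(w/2) > 0, the only critical point is w = -2.
h''(-2) has the same sign as -1 < 0, so this is a local maximum.
h(-2) = (4)·e^(-1) ≈ 1.4715.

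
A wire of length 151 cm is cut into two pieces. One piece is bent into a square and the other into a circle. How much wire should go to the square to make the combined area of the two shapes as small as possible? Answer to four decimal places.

Let x be the length used for the square. Square side x/4; circle radius (151−x)/(2π).
A(x) = (x/4)² + π·((151−x)/(2π))² = x²/16 + (151−x)²/(4π) for 0 ≤ x ≤ 151. A'(x) = x/8 − (151−x)/(2π) = 0 gives x = 4·151/(π+4) ≈ 84.5750.
A'' = 1/8 + 1/(2π) > 0, so this gives the minimum combined area; x ≈ 84.5750 cm to the square.

84.5750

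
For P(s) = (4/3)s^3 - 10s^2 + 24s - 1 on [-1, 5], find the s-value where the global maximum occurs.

5

Differentiating, P'(s) = 4s^2 - 20s + 24; which vanishes at s = 2 and s = 3.
Candidates: P(-1) = -109/3,  P(2) = 53/3,  P(3) = 17,  P(5) = 107/3.
Hence the absolute maximum is 107/3 at s = 5.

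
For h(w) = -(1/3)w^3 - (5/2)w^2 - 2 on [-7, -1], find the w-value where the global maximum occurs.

-1

The derivative is -w^2 - 5w, whose only zero in [-7, -1] is w = -5.
Candidates: h(-7) = -61/6,  h(-5) = -137/6,  h(-1) = -25/6.
So the maximum is h(-1) = -25/6.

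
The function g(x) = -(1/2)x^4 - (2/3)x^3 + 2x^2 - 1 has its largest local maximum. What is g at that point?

g'(x) = -2x^3 - 2x^2 + 4x. Setting g'(x) = 0 gives x ∈ {-2, 0, 1}.
g''(x) = -6x^2 - 4x + 4. g''(-2) = -12 < 0 ⇒ local maximum; g''(0) = 4 > 0 ⇒ local minimum; g''(1) = -6 < 0 ⇒ local maximum.
Thus g has its largest local maximum at x = -2, with value 13/3.

13/3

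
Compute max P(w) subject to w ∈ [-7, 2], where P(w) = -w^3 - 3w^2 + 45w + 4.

74

Differentiating, P'(w) = -3w^2 - 6w + 45; whose only zero in [-7, 2] is w = -5.
Compare values at every candidate in [-7, 2]: P(-7) = -115,  P(-5) = -171,  P(2) = 74.
The maximum over the interval is 74, attained at w = 2.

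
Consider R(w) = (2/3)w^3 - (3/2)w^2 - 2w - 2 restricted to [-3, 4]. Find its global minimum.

The derivative is 2w^2 - 3w - 2, which vanishes at w = -1/2 and w = 2.
Compare values at every candidate in [-3, 4]: R(-3) = -55/2; R(-1/2) = -35/24; R(2) = -20/3; R(4) = 26/3.
The minimum over the interval is -55/2, attained at w = -3.

-55/2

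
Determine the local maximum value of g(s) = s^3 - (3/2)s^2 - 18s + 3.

25

g'(s) = 3s^2 - 3s - 18 = 0 at s = -2, 3.
Since g''(s) = 6s - 3, we get g''(-2) = -15 < 0 ⇒ local maximum; g''(3) = 15 > 0 ⇒ local minimum.
Thus g has its local maximum at s = -2, with value 25.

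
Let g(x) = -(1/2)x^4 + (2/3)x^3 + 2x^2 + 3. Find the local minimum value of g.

Critical points: g'(x) = -2x^3 + 2x^2 + 4x vanishes at x = -1, 0, 2.
Since g''(x) = -6x^2 + 4x + 4, we get g''(-1) = -6 < 0 ⇒ local maximum; g''(0) = 4 > 0 ⇒ local minimum; g''(2) = -12 < 0 ⇒ local maximum.
The local minimum is g(0) = 3.

3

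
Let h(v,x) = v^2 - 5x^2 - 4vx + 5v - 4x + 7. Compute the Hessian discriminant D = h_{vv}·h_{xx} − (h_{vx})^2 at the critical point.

∂h/∂v = 2v - 4x + 5 = 0 and ∂h/∂x = -4v - 10x - 4 = 0, so (v, x) = (-11/6, 1/3).
The Hessian has h_{vv} = 2, h_{xx} = -10, h_{vx} = -4, giving D = -36 < 0, so the point is a saddle point.
D = (2)·(-10) − (-4)^2 = -36.

-36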